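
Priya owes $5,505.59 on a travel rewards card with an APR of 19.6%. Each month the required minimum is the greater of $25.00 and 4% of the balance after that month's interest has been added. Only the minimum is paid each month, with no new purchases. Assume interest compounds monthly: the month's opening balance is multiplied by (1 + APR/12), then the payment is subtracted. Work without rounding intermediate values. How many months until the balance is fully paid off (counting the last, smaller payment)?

Monthly rate r = 19.6%/12 = 1.63333% = 0.0163333.
While 4% of the post-interest balance exceeds $25.00, each month B ← (B·(1+r))·(1 − 0.04), i.e. B shrinks by the factor (1+r)·0.96 = 0.97568.
This holds for months 1–90. Entering month 91 the balance is $600.44; 4% of the post-interest balance is now below $25.00, so the flat $25.00 minimum applies from here.
From month 91 a fixed $25.00 at rate r clears $600.44 in 31 more payments. Total: 90 + 31 = 121 months.

121 months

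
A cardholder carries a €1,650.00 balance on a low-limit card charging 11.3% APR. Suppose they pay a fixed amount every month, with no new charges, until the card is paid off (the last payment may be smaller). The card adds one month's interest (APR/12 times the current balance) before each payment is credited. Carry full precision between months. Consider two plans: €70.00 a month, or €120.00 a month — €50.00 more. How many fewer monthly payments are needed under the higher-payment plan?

Monthly rate r = 11.3%/12 = 0.941667% = 0.00941667.
At €70.00/mo: n = ⌈−ln(1 − rB₀/P)/ln(1+r)⌉ = 27 payments (last €54.54); total interest = total paid − €1,650.00 = €224.54.
At €120.00/mo: 15 payments (last €95.44); total interest €125.44.
Payments saved = 27 − 15 = 12.

12 fewer payments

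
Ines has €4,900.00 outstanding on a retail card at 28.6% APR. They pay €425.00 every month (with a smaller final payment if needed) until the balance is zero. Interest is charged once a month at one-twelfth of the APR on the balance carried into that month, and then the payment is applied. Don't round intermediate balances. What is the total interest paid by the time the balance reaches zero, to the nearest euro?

Monthly rate r = 28.6%/12 = 2.38333% = 0.0238333.
Payoff takes n = ⌈−ln(1 − rB₀/P)/ln(1+r)⌉ = ⌈13.641⌉ = 14 payments; the last is €273.39.
Total paid = 13·€425.00 + €273.39 = €5,798.39.
Total interest = total paid − principal = €5,798.39 − €4,900.00 = €898.39.

€898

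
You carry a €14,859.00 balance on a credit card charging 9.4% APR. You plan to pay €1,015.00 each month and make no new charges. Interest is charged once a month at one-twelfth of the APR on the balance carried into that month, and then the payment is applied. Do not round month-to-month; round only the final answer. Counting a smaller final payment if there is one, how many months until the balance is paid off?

Monthly rate r = 9.4%/12 = 0.783333% = 0.00783333.
Recurrence: B ← B·(1+r) − €1,015.00.
Month 1: interest €116.40; balance after payment €13,960.40.
Month 2: interest €109.36; balance after payment €13,054.75.
Closed form: n = −ln(1 − rB₀/P)/ln(1+r) = −ln(0.88532)/ln(1.00783) ≈ 15.610, so the balance reaches zero during payment 16.

16 months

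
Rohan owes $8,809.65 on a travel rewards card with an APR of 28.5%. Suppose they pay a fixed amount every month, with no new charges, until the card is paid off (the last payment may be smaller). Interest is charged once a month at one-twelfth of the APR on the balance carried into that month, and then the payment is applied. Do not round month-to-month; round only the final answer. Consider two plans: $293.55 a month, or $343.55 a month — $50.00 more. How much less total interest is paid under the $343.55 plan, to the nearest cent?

Monthly rate r = 28.5%/12 = 2.375% = 0.02375.
At $293.55/mo: n = ⌈−ln(1 − rB₀/P)/ln(1+r)⌉ = 54 payments (last $42.75); total interest = total paid − $8,809.65 = $6,791.25.
At $343.55/mo: 41 payments (last $3.07); total interest $4,935.42.
Interest saved = $6,791.25 − $4,935.42 = $1,855.83.

$1,855.83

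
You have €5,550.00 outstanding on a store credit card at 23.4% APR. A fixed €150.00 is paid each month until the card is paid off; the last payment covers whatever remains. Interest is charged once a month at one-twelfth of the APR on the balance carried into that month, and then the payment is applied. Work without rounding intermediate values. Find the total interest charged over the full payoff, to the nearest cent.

Monthly rate r = 23.4%/12 = 1.95% = 0.0195.
Payoff takes n = ⌈−ln(1 − rB₀/P)/ln(1+r)⌉ = ⌈66.193⌉ = 67 payments; the last is €29.16.
Total paid = 66·€150.00 + €29.16 = €9,929.16.
Total interest = total paid − principal = €9,929.16 − €5,550.00 = €4,379.16.

€4,379.16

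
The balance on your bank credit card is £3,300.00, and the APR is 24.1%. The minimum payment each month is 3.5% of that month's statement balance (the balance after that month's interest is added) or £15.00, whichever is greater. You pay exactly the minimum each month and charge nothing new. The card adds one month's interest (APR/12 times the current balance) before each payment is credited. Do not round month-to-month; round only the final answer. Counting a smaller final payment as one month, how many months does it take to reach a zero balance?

Monthly rate r = 24.1%/12 = 2.00833% = 0.0200833.
While 3.5% of the post-interest balance exceeds £15.00, each month B ← (B·(1+r))·(1 − 0.035), i.e. B shrinks by the factor (1+r)·0.965 = 0.98438.
This holds for months 1–131. Entering month 132 the balance is £419.63; 3.5% of the post-interest balance is now below £15.00, so the flat £15.00 minimum applies from here.
From month 132 a fixed £15.00 at rate r clears £419.63 in 42 more payments. Total: 131 + 42 = 173 months.

173 months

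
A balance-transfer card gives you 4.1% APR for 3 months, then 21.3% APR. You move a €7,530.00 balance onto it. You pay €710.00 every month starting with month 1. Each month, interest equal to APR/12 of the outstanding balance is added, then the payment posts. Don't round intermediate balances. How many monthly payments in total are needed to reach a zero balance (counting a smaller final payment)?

Promo months 1–3 at r₀ = 4.1%/12 = 0.00341667; months 4+ at r₁ = 21.3%/12 = 0.01775.
After month 3: iterate B ← B·(1+r₀) − €710.00 for 3 months → €5,470.16.
Then at r₁ with €710.00/mo: n₂ = −ln(1 − r₁·B/P)/ln(1+r₁) ≈ 8.36 → 9 more payments.

12 months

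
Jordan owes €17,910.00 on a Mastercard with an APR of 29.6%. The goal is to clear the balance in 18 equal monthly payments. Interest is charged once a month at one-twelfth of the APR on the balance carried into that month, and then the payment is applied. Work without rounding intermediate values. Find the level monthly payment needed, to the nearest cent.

€1,244.21

Monthly rate r = 29.6%/12 = 2.46667% = 0.0246667.
Level-payment amortization: P = B₀·r / (1 − (1+r)^(−n)) = 17910.00·0.0246667 / (1 − 1.02467^(−18)).
Denominator 1 − (1+r)^(−18) = 0.355069304.
P = 441.78 / 0.355069304 ≈ 1244.21.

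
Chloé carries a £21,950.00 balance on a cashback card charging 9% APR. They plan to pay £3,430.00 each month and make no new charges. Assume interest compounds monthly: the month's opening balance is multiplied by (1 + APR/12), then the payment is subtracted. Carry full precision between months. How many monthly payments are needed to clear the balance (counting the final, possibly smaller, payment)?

Monthly rate r = 9%/12 = 0.75% = 0.0075.
Recurrence: B ← B·(1+r) − £3,430.00.
Month 1: interest £164.62; balance after payment £18,684.62.
Month 2: interest £140.13; balance after payment £15,394.76.
Closed form: n = −ln(1 − rB₀/P)/ln(1+r) = −ln(0.952)/ln(1.0075) ≈ 6.583, so the balance reaches zero during payment 7.

7 payments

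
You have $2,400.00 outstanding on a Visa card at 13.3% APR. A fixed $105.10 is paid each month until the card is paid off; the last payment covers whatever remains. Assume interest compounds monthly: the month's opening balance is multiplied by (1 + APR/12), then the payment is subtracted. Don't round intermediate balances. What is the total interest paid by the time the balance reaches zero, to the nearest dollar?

$383

Monthly rate r = 13.3%/12 = 1.10833% = 0.0110833.
Payoff takes n = ⌈−ln(1 − rB₀/P)/ln(1+r)⌉ = ⌈26.475⌉ = 27 payments; the last is $50.03.
Total paid = 26·$105.10 + $50.03 = $2,782.63.
Total interest = total paid − principal = $2,782.63 − $2,400.00 = $382.63.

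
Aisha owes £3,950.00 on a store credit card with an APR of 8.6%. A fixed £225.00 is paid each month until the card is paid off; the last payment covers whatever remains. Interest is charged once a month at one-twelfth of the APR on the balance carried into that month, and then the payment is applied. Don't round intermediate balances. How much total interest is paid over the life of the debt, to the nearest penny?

Monthly rate r = 8.6%/12 = 0.716667% = 0.00716667.
Payoff takes n = ⌈−ln(1 − rB₀/P)/ln(1+r)⌉ = ⌈18.829⌉ = 19 payments; the last is £186.74.
Total paid = 18·£225.00 + £186.74 = £4,236.74.
Total interest = total paid − principal = £4,236.74 − £3,950.00 = £286.74.

£286.74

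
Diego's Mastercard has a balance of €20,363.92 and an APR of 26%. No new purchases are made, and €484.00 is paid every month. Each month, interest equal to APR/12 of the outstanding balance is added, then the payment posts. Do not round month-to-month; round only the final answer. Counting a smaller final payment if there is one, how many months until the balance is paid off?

Monthly rate r = 26%/12 = 2.16667% = 0.0216667.
Recurrence: B ← B·(1+r) − €484.00.
Month 1: interest €441.22; balance after payment €20,321.14.
Month 2: interest €440.29; balance after payment €20,277.43.
Closed form: n = −ln(1 − rB₀/P)/ln(1+r) = −ln(0.088392)/ln(1.02167) ≈ 113.177, so the balance reaches zero during payment 114.

114 payments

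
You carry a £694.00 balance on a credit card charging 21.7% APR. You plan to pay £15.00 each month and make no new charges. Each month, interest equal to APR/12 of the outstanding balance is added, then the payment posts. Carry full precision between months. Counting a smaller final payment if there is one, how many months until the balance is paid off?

102 payments

Monthly rate r = 21.7%/12 = 1.80833% = 0.0180833.
Recurrence: B ← B·(1+r) − £15.00.
Month 1: interest £12.55; balance after payment £691.55.
Month 2: interest £12.51; balance after payment £689.06.
Closed form: n = −ln(1 − rB₀/P)/ln(1+r) = −ln(0.16334)/ln(1.01808) ≈ 101.100, so the balance reaches zero during payment 102.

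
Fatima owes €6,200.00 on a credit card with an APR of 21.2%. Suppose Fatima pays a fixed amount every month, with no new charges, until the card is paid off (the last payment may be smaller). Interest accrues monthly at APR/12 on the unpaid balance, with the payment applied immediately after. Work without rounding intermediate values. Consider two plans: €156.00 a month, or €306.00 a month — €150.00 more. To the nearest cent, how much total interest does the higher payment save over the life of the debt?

Monthly rate r = 21.2%/12 = 1.76667% = 0.0176667.
At €156.00/mo: n = ⌈−ln(1 − rB₀/P)/ln(1+r)⌉ = 70 payments (last €24.80); total interest = total paid − €6,200.00 = €4,588.80.
At €306.00/mo: 26 payments (last €92.85); total interest €1,542.85.
Interest saved = €4,588.80 − €1,542.85 = €3,045.95.

€3,045.95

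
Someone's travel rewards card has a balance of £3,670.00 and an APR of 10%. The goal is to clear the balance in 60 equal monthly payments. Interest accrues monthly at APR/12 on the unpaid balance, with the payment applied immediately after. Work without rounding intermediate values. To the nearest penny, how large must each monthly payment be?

Monthly rate r = 10%/12 = 0.833333% = 0.00833333.
Level-payment amortization: P = B₀·r / (1 − (1+r)^(−n)) = 3670.00·0.00833333 / (1 − 1.00833^(−60)).
Denominator 1 − (1+r)^(−60) = 0.392211409.
P = 30.5833 / 0.392211409 ≈ 77.98.

£77.98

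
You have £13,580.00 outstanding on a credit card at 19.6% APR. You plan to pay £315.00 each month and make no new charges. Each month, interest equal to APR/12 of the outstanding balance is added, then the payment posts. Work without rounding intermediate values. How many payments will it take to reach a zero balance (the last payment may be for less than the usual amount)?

76 payments

Monthly rate r = 19.6%/12 = 1.63333% = 0.0163333.
Recurrence: B ← B·(1+r) − £315.00.
Month 1: interest £221.81; balance after payment £13,486.81.
Month 2: interest £220.28; balance after payment £13,392.09.
Closed form: n = −ln(1 − rB₀/P)/ln(1+r) = −ln(0.29585)/ln(1.01633) ≈ 75.172, so the balance reaches zero during payment 76.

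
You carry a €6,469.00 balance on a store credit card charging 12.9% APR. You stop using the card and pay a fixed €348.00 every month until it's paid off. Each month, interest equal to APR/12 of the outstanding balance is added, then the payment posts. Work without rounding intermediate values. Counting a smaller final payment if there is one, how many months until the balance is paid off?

Monthly rate r = 12.9%/12 = 1.075% = 0.01075.
Recurrence: B ← B·(1+r) − €348.00.
Month 1: interest €69.54; balance after payment €6,190.54.
Month 2: interest €66.55; balance after payment €5,909.09.
Closed form: n = −ln(1 − rB₀/P)/ln(1+r) = −ln(0.80017)/ln(1.01075) ≈ 20.849, so the balance reaches zero during payment 21.

21 months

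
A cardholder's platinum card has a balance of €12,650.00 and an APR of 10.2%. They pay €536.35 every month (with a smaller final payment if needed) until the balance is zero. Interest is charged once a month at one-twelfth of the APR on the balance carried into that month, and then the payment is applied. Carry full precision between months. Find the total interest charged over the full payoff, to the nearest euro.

€1,528

Monthly rate r = 10.2%/12 = 0.85% = 0.0085.
Payoff takes n = ⌈−ln(1 − rB₀/P)/ln(1+r)⌉ = ⌈26.434⌉ = 27 payments; the last is €233.24.
Total paid = 26·€536.35 + €233.24 = €14,178.34.
Total interest = total paid − principal = €14,178.34 − €12,650.00 = €1,528.34.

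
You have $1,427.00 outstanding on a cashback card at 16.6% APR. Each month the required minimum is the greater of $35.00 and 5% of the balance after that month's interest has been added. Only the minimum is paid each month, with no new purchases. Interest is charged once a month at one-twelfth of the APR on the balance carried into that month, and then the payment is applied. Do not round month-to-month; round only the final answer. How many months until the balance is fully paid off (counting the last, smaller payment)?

43 months

Monthly rate r = 16.6%/12 = 1.38333% = 0.0138333.
While 5% of the post-interest balance exceeds $35.00, each month B ← (B·(1+r))·(1 − 0.05), i.e. B shrinks by the factor (1+r)·0.95 = 0.96314.
This holds for months 1–20. Entering month 21 the balance is $673.33; 5% of the post-interest balance is now below $35.00, so the flat $35.00 minimum applies from here.
From month 21 a fixed $35.00 at rate r clears $673.33 in 23 more payments. Total: 20 + 23 = 43 months.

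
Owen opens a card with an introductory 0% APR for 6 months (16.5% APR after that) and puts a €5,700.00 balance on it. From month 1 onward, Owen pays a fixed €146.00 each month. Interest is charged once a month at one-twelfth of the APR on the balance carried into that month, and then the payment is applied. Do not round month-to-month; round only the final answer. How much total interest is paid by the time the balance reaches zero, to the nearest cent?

Promo months 1–6 at r₀ = 0%/12 = 0; months 7+ at r₁ = 16.5%/12 = 0.01375.
After month 6 (no interest yet): B = €5,700.00 − 6·€146.00 = €4,824.00.
Then at r₁ with €146.00/mo: n₂ = −ln(1 − r₁·B/P)/ln(1+r₁) ≈ 44.35 → 45 more payments.
Total paid = 50·€146.00 + €51.92 = €7,351.92; interest = €7,351.92 − €5,700.00 = €1,651.92.

€1,651.92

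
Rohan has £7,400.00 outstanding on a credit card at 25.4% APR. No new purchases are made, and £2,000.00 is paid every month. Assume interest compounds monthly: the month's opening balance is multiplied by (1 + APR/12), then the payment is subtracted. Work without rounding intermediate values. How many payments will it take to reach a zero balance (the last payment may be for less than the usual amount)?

Monthly rate r = 25.4%/12 = 2.11667% = 0.0211667.
Recurrence: B ← B·(1+r) − £2,000.00.
Month 1: interest £156.63; balance after payment £5,556.63.
Month 2: interest £117.62; balance after payment £3,674.25.
Month 3: interest £77.77; balance after payment £1,752.02.
Month 4: interest £37.08; balance after payment £0.00.

4 months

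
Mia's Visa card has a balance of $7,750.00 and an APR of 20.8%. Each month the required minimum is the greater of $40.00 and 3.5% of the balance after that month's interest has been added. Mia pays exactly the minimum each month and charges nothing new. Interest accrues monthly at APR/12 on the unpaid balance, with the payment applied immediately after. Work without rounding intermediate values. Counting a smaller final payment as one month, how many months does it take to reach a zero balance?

Monthly rate r = 20.8%/12 = 1.73333% = 0.0173333.
While 3.5% of the post-interest balance exceeds $40.00, each month B ← (B·(1+r))·(1 − 0.035), i.e. B shrinks by the factor (1+r)·0.965 = 0.98173.
This holds for months 1–105. Entering month 106 the balance is $1,117.67; 3.5% of the post-interest balance is now below $40.00, so the flat $40.00 minimum applies from here.
From month 106 a fixed $40.00 at rate r clears $1,117.67 in 39 more payments. Total: 105 + 39 = 144 months.

144 months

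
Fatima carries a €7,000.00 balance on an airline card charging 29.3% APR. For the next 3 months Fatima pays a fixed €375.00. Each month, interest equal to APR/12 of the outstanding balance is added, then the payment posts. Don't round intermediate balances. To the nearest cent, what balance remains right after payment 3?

€6,372.68

Monthly rate r = 29.3%/12 = 2.44167% = 0.0244167.
Each month: B ← B·(1+r) − €375.00.
Month 1: interest €170.92; balance after payment €6,795.92.
Month 2: interest €165.93; balance after payment €6,586.85.
Month 3: interest €160.83; balance after payment €6,372.68.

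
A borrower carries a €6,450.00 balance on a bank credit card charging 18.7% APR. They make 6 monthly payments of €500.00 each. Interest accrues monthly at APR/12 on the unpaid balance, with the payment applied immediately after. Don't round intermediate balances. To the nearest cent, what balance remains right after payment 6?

€3,957.73

Monthly rate r = 18.7%/12 = 1.55833% = 0.0155833.
Each month: B ← B·(1+r) − €500.00.
Month 1: interest €100.51; balance after payment €6,050.51.
Month 2: interest €94.29; balance after payment €5,644.80.
Month 3: interest €87.96; balance after payment €5,232.76.
Month 4: interest €81.54; balance after payment €4,814.31.
Month 5: interest €75.02; balance after payment €4,389.33.
Month 6: interest €68.40; balance after payment €3,957.73.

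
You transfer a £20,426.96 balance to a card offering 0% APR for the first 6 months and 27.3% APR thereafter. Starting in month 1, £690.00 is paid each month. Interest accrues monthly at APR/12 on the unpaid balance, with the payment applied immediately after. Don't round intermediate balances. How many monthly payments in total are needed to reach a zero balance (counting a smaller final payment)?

Promo months 1–6 at r₀ = 0%/12 = 0; months 7+ at r₁ = 27.3%/12 = 0.02275.
After month 6 (no interest yet): B = £20,426.96 − 6·£690.00 = £16,286.96.
Then at r₁ with £690.00/mo: n₂ = −ln(1 − r₁·B/P)/ln(1+r₁) ≈ 34.23 → 35 more payments.

41 months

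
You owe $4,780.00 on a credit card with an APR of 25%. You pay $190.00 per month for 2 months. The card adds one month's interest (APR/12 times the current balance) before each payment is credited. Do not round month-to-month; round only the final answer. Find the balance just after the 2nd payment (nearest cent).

$4,597.28

Monthly rate r = 25%/12 = 2.08333% = 0.0208333.
Each month: B ← B·(1+r) − $190.00.
Month 1: interest $99.58; balance after payment $4,689.58.
Month 2: interest $97.70; balance after payment $4,597.28.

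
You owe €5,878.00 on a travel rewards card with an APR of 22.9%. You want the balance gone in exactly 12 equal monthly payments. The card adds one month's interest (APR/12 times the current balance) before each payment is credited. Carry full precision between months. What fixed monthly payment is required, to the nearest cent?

€552.70

Monthly rate r = 22.9%/12 = 1.90833% = 0.0190833.
Level-payment amortization: P = B₀·r / (1 − (1+r)^(−n)) = 5878.00·0.0190833 / (1 − 1.01908^(−12)).
Denominator 1 − (1+r)^(−12) = 0.202953585.
P = 112.172 / 0.202953585 ≈ 552.70.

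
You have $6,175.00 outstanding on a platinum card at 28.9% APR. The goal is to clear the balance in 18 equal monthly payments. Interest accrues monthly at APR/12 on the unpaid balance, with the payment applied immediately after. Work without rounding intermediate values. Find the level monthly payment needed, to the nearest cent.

$426.82

Monthly rate r = 28.9%/12 = 2.40833% = 0.0240833.
Level-payment amortization: P = B₀·r / (1 − (1+r)^(−n)) = 6175.00·0.0240833 / (1 − 1.02408^(−18)).
Denominator 1 − (1+r)^(−18) = 0.34842467.
P = 148.715 / 0.34842467 ≈ 426.82.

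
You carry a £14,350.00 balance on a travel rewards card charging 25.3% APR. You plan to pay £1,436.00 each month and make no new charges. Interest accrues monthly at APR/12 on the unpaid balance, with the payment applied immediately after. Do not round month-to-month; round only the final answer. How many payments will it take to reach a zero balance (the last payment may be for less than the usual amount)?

12 months

Monthly rate r = 25.3%/12 = 2.10833% = 0.0210833.
Recurrence: B ← B·(1+r) − £1,436.00.
Month 1: interest £302.55; balance after payment £13,216.55.
Month 2: interest £278.65; balance after payment £12,059.19.
Closed form: n = −ln(1 − rB₀/P)/ln(1+r) = −ln(0.78931)/ln(1.02108) ≈ 11.340, so the balance reaches zero during payment 12.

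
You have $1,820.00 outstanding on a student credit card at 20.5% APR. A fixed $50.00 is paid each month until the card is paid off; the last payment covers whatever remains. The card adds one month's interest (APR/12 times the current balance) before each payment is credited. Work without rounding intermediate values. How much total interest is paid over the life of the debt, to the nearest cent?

$1,050.45

Monthly rate r = 20.5%/12 = 1.70833% = 0.0170833.
Payoff takes n = ⌈−ln(1 − rB₀/P)/ln(1+r)⌉ = ⌈57.407⌉ = 58 payments; the last is $20.45.
Total paid = 57·$50.00 + $20.45 = $2,870.45.
Total interest = total paid − principal = $2,870.45 − $1,820.00 = $1,050.45.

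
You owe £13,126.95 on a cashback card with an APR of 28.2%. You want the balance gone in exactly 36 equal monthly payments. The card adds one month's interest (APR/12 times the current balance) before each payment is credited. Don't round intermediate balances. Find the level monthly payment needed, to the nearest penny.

£544.40

Monthly rate r = 28.2%/12 = 2.35% = 0.0235.
Level-payment amortization: P = B₀·r / (1 − (1+r)^(−n)) = 13126.95·0.0235 / (1 − 1.0235^(−36)).
Denominator 1 − (1+r)^(−36) = 0.56665129.
P = 308.483 / 0.56665129 ≈ 544.40.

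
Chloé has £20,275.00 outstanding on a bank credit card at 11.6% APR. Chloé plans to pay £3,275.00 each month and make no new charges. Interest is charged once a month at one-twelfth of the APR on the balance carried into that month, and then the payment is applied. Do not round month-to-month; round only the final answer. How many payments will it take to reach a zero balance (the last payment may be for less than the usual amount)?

7 months

Monthly rate r = 11.6%/12 = 0.966667% = 0.00966667.
Recurrence: B ← B·(1+r) − £3,275.00.
Month 1: interest £195.99; balance after payment £17,195.99.
Month 2: interest £166.23; balance after payment £14,087.22.
Closed form: n = −ln(1 − rB₀/P)/ln(1+r) = −ln(0.94016)/ln(1.00967) ≈ 6.415, so the balance reaches zero during payment 7.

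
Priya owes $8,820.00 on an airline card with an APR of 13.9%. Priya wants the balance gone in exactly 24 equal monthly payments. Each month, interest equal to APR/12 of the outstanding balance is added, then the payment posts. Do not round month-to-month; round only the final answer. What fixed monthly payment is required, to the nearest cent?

$423.06

Monthly rate r = 13.9%/12 = 1.15833% = 0.0115833.
Level-payment amortization: P = B₀·r / (1 − (1+r)^(−n)) = 8820.00·0.0115833 / (1 − 1.01158^(−24)).
Denominator 1 − (1+r)^(−24) = 0.241492235.
P = 102.165 / 0.241492235 ≈ 423.06.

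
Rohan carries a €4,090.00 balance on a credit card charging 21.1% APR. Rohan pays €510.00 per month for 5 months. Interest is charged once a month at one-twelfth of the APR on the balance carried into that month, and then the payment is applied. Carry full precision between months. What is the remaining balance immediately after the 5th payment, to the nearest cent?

Monthly rate r = 21.1%/12 = 1.75833% = 0.0175833.
Each month: B ← B·(1+r) − €510.00.
Month 1: interest €71.92; balance after payment €3,651.92.
Month 2: interest €64.21; balance after payment €3,206.13.
Month 3: interest €56.37; balance after payment €2,752.50.
Month 4: interest €48.40; balance after payment €2,290.90.
Month 5: interest €40.28; balance after payment €1,821.18.

€1,821.18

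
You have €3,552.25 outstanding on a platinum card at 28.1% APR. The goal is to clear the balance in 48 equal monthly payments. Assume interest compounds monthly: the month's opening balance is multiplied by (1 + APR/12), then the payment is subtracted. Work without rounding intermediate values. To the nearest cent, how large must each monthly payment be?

€124.01

Monthly rate r = 28.1%/12 = 2.34167% = 0.0234167.
Level-payment amortization: P = B₀·r / (1 − (1+r)^(−n)) = 3552.25·0.0234167 / (1 − 1.02342^(−48)).
Denominator 1 − (1+r)^(−48) = 0.670784174.
P = 83.1819 / 0.670784174 ≈ 124.01.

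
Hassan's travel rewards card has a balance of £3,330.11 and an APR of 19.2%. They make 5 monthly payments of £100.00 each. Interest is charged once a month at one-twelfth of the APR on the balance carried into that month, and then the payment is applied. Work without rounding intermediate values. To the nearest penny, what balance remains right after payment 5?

Monthly rate r = 19.2%/12 = 1.6% = 0.016.
Each month: B ← B·(1+r) − £100.00.
Month 1: interest £53.28; balance after payment £3,283.39.
Month 2: interest £52.53; balance after payment £3,235.93.
Month 3: interest £51.77; balance after payment £3,187.70.
Month 4: interest £51.00; balance after payment £3,138.70.
Month 5: interest £50.22; balance after payment £3,088.92.

£3,088.92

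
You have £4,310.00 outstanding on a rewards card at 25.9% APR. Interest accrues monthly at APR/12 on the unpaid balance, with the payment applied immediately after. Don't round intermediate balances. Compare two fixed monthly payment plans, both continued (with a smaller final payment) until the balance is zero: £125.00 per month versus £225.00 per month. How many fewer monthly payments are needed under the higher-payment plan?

Monthly rate r = 25.9%/12 = 2.15833% = 0.0215833.
At £125.00/mo: n = ⌈−ln(1 − rB₀/P)/ln(1+r)⌉ = 64 payments (last £105.83); total interest = total paid − £4,310.00 = £3,670.83.
At £225.00/mo: 25 payments (last £221.23); total interest £1,311.23.
Payments saved = 64 − 25 = 39.

39 fewer payments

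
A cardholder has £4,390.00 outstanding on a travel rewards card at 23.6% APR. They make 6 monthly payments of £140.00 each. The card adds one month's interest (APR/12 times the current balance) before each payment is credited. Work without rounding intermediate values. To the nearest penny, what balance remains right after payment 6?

Monthly rate r = 23.6%/12 = 1.96667% = 0.0196667.
Each month: B ← B·(1+r) − £140.00.
Month 1: interest £86.34; balance after payment £4,336.34.
Month 2: interest £85.28; balance after payment £4,281.62.
Month 3: interest £84.21; balance after payment £4,225.82.
Month 4: interest £83.11; balance after payment £4,168.93.
Month 5: interest £81.99; balance after payment £4,110.92.
Month 6: interest £80.85; balance after payment £4,051.77.

£4,051.77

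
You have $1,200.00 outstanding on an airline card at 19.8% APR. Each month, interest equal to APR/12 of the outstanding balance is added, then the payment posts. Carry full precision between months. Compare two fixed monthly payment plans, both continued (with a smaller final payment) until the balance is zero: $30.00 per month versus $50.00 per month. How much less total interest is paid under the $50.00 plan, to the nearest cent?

$437.17

Monthly rate r = 19.8%/12 = 1.65% = 0.0165.
At $30.00/mo: n = ⌈−ln(1 − rB₀/P)/ln(1+r)⌉ = 66 payments (last $27.63); total interest = total paid − $1,200.00 = $777.63.
At $50.00/mo: 31 payments (last $40.46); total interest $340.46.
Interest saved = $777.63 − $340.46 = $437.17.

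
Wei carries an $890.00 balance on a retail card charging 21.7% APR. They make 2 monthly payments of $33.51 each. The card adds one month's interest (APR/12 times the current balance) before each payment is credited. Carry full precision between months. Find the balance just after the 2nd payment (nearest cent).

Monthly rate r = 21.7%/12 = 1.80833% = 0.0180833.
Each month: B ← B·(1+r) − $33.51.
Month 1: interest $16.09; balance after payment $872.58.
Month 2: interest $15.78; balance after payment $854.85.

$854.85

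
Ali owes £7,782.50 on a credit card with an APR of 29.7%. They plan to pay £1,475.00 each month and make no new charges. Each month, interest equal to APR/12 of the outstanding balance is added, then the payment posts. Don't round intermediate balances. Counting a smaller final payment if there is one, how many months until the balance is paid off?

Monthly rate r = 29.7%/12 = 2.475% = 0.02475.
Recurrence: B ← B·(1+r) − £1,475.00.
Month 1: interest £192.62; balance after payment £6,500.12.
Month 2: interest £160.88; balance after payment £5,185.99.
Month 3: interest £128.35; balance after payment £3,839.35.
Month 4: interest £95.02; balance after payment £2,459.37.
Month 5: interest £60.87; balance after payment £1,045.24.
Month 6: interest £25.87; balance after payment £0.00.

6 payments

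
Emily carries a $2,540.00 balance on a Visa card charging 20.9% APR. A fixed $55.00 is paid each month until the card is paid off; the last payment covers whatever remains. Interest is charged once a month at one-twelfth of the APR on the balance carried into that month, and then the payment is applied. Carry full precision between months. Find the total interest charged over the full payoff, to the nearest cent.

Monthly rate r = 20.9%/12 = 1.74167% = 0.0174167.
Payoff takes n = ⌈−ln(1 − rB₀/P)/ln(1+r)⌉ = ⌈94.479⌉ = 95 payments; the last is $26.46.
Total paid = 94·$55.00 + $26.46 = $5,196.46.
Total interest = total paid − principal = $5,196.46 − $2,540.00 = $2,656.46.

$2,656.46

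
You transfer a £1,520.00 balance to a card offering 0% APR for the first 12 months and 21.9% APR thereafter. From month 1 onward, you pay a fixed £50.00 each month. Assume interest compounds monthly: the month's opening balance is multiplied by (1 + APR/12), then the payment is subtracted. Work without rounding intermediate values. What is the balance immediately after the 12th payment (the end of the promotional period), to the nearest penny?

Promo months 1–12 at r₀ = 0%/12 = 0; months 13+ at r₁ = 21.9%/12 = 0.01825.
After month 12 (no interest yet): B = £1,520.00 − 12·£50.00 = £920.00.

£920.00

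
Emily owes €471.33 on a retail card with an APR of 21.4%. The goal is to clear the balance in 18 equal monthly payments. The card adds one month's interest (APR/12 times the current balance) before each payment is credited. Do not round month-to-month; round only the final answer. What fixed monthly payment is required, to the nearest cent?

Monthly rate r = 21.4%/12 = 1.78333% = 0.0178333.
Level-payment amortization: P = B₀·r / (1 − (1+r)^(−n)) = 471.33·0.0178333 / (1 − 1.01783^(−18)).
Denominator 1 − (1+r)^(−18) = 0.272521861.
P = 8.40538 / 0.272521861 ≈ 30.84.

€30.84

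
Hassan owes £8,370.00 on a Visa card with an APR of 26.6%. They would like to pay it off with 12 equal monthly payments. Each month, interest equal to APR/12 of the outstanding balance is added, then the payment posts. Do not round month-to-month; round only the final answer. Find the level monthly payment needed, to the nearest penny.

£802.03

Monthly rate r = 26.6%/12 = 2.21667% = 0.0221667.
Level-payment amortization: P = B₀·r / (1 − (1+r)^(−n)) = 8370.00·0.0221667 / (1 − 1.02217^(−12)).
Denominator 1 − (1+r)^(−12) = 0.231330891.
P = 185.535 / 0.231330891 ≈ 802.03.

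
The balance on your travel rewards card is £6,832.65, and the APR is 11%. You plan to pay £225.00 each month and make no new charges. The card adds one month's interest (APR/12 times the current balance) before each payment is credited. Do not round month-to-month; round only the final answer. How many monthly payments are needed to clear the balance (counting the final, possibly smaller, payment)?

Monthly rate r = 11%/12 = 0.916667% = 0.00916667.
Recurrence: B ← B·(1+r) − £225.00.
Month 1: interest £62.63; balance after payment £6,670.28.
Month 2: interest £61.14; balance after payment £6,506.43.
Closed form: n = −ln(1 − rB₀/P)/ln(1+r) = −ln(0.72163)/ln(1.00917) ≈ 35.753, so the balance reaches zero during payment 36.

36 months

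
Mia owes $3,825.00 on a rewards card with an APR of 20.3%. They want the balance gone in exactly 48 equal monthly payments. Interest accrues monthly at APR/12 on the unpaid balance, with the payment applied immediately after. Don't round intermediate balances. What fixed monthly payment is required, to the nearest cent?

$117.01

Monthly rate r = 20.3%/12 = 1.69167% = 0.0169167.
Level-payment amortization: P = B₀·r / (1 − (1+r)^(−n)) = 3825.00·0.0169167 / (1 − 1.01692^(−48)).
Denominator 1 − (1+r)^(−48) = 0.553005202.
P = 64.7062 / 0.553005202 ≈ 117.01.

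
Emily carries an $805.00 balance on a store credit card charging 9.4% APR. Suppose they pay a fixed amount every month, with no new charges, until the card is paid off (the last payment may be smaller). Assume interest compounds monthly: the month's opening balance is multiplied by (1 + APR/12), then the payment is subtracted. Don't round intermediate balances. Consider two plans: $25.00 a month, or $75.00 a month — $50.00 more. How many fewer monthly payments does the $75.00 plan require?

26 fewer payments

Monthly rate r = 9.4%/12 = 0.783333% = 0.00783333.
At $25.00/mo: n = ⌈−ln(1 − rB₀/P)/ln(1+r)⌉ = 38 payments (last $6.30); total interest = total paid − $805.00 = $126.30.
At $75.00/mo: 12 payments (last $19.21); total interest $39.21.
Payments saved = 38 − 12 = 26.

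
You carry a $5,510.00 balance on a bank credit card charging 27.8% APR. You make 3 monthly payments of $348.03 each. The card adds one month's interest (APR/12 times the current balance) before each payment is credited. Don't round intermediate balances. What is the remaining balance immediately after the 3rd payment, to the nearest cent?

Monthly rate r = 27.8%/12 = 2.31667% = 0.0231667.
Each month: B ← B·(1+r) − $348.03.
Month 1: interest $127.65; balance after payment $5,289.62.
Month 2: interest $122.54; balance after payment $5,064.13.
Month 3: interest $117.32; balance after payment $4,833.42.

$4,833.42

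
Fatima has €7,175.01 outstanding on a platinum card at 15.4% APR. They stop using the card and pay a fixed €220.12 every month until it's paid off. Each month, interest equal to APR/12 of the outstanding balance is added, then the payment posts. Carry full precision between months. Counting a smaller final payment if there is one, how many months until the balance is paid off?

43 payments

Monthly rate r = 15.4%/12 = 1.28333% = 0.0128333.
Recurrence: B ← B·(1+r) − €220.12.
Month 1: interest €92.08; balance after payment €7,046.97.
Month 2: interest €90.44; balance after payment €6,917.29.
Closed form: n = −ln(1 − rB₀/P)/ln(1+r) = −ln(0.58169)/ln(1.01283) ≈ 42.490, so the balance reaches zero during payment 43.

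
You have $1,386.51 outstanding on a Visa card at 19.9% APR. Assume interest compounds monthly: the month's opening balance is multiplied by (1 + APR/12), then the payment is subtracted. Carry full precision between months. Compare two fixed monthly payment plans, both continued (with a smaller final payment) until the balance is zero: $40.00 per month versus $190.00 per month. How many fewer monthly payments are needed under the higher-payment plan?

44 fewer payments

Monthly rate r = 19.9%/12 = 1.65833% = 0.0165833.
At $40.00/mo: n = ⌈−ln(1 − rB₀/P)/ln(1+r)⌉ = 52 payments (last $39.98); total interest = total paid − $1,386.51 = $693.47.
At $190.00/mo: 8 payments (last $160.28); total interest $103.77.
Payments saved = 52 − 8 = 44.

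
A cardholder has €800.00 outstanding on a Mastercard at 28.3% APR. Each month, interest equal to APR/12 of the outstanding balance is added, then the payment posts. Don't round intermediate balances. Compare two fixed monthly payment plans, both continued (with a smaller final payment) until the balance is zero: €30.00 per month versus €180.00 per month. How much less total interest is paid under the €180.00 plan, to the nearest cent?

€420.43

Monthly rate r = 28.3%/12 = 2.35833% = 0.0235833.
At €30.00/mo: n = ⌈−ln(1 − rB₀/P)/ln(1+r)⌉ = 43 payments (last €15.86); total interest = total paid − €800.00 = €475.86.
At €180.00/mo: 5 payments (last €135.43); total interest €55.43.
Interest saved = €475.86 − €55.43 = €420.43.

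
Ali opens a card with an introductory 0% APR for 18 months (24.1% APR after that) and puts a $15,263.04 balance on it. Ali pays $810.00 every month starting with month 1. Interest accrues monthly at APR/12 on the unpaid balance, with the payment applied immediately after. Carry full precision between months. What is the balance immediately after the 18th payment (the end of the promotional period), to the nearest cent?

Promo months 1–18 at r₀ = 0%/12 = 0; months 19+ at r₁ = 24.1%/12 = 0.0200833.
After month 18 (no interest yet): B = $15,263.04 − 18·$810.00 = $683.04.

$683.04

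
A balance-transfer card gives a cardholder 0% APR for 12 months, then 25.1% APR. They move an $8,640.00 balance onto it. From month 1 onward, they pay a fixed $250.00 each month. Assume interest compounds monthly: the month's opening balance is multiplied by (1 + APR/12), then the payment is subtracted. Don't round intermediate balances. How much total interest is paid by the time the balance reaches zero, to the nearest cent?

$2,070.53

Promo months 1–12 at r₀ = 0%/12 = 0; months 13+ at r₁ = 25.1%/12 = 0.0209167.
After month 12 (no interest yet): B = $8,640.00 − 12·$250.00 = $5,640.00.
Then at r₁ with $250.00/mo: n₂ = −ln(1 − r₁·B/P)/ln(1+r₁) ≈ 30.84 → 31 more payments.
Total paid = 42·$250.00 + $210.53 = $10,710.53; interest = $10,710.53 − $8,640.00 = $2,070.53.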